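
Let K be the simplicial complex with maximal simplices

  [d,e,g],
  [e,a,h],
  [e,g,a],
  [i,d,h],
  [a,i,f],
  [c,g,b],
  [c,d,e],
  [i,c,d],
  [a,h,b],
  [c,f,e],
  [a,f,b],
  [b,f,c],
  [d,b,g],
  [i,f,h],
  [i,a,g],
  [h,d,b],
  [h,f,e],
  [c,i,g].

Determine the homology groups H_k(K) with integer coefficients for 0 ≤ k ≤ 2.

H_0 = Z,  H_1 = Z ⊕ Z_2,  H_2 = 0.

K has 9 vertices, 27 edges, 18 triangles.
rank ∂_0 = 0, rank ∂_1 = 8 ⇒ b_0 = 9 − 0 − 8 = 1; all invariant factors of ∂_1 are 1 so no torsion. So H_0 ≅ Z.
rank ∂_1 = 8, rank ∂_2 = 18 ⇒ b_1 = 27 − 8 − 18 = 1; ∂_2 has invariant factor(s) [2] giving torsion. So H_1 ≅ Z ⊕ Z_2.
rank ∂_2 = 18, rank ∂_3 = 0 ⇒ b_2 = 18 − 18 − 0 = 0. So H_2 ≅ 0.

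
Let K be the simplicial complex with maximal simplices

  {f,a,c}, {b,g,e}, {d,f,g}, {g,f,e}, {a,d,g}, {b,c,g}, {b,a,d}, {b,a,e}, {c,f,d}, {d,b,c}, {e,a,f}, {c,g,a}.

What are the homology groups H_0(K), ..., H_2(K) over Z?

Take the total order a < b < c < d < e < f < g on the vertex set. Then K (dimension 2) consists of the simplices:

  0-simplices (7): a, b, c, d, e, f, g
  1-simplices (18): ab, ac, ad, ae, af, ag, bc, bd, be, bg, cd, cf, cg, df, dg, ef, eg, fg
  2-simplices (12): abd, abe, acf, acg, adg, aef, bcd, bcg, beg, cdf, dfg, efg

Hence C_0 ≅ Z^7, C_1 ≅ Z^18, C_2 ≅ Z^12.

Boundary ∂_1: C_1 → C_0 is given by ∂[p,q] = [q] − [p]. For instance
  ∂cd = d − c.
The resulting 7×18 matrix has rank 6, and its Smith normal form has invariant factors (1,1,1,1,1,1).

The boundary map ∂_2: C_2 → C_1 sends each 2-simplex [p,q,r] to [q,r] − [p,r] + [p,q]. For instance
  ∂beg = eg − bg + be,
  ∂adg = dg − ag + ad.
The 18×12 boundary matrix has rank 12 and Smith normal form diag(1,1,1,1,1,1,1,1,1,1,1,2).

Computing H_k = (kernel of ∂_k) / (image of ∂_{k+1}):

  H_0: rank C_0 − rank ∂_1 = 7 − 6 = 1, and the invariant factors of ∂_1 are all 1, so H_0 ≅ Z.
  H_1: rank ker ∂_1 − rank ∂_2 = (18 − 6) − 12 = 0, and ∂_2 has invariant factor 2 > 1, so H_1 ≅ Z/2Z.
  H_2: rank ker ∂_2 − rank ∂_3 = (12 − 12) − 0 = 0, and there is no ∂_3, so H_2 ≅ 0.

As a check, the Euler characteristic is 7 − 18 + 12 = 1, which agrees with 1 − 0 + 0 = 1.

H_0 ≅ Z,  H_1 ≅ Z/2Z,  H_2 = 0.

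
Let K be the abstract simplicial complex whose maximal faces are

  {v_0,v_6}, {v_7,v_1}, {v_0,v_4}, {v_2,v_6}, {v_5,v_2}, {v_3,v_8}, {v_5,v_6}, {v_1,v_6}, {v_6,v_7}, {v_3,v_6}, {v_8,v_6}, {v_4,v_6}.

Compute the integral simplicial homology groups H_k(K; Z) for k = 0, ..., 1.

K has 9 vertices, 12 edges.
rank ∂_0 = 0, rank ∂_1 = 8 ⇒ b_0 = 9 − 0 − 8 = 1; all invariant factors of ∂_1 are 1 so no torsion. So H_0 = Z.
rank ∂_1 = 8, rank ∂_2 = 0 ⇒ b_1 = 12 − 8 − 0 = 4. So H_1 = Z^4.

H_0 ≅ Z,  H_1 ≅ Z^4.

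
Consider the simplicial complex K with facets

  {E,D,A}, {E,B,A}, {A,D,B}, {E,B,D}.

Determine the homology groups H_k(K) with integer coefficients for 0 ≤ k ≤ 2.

H_0 ≅ Z,  H_1 = 0,  H_2 ≅ Z.

We work with the vertex ordering A < B < D < E. The simplices of K, each written with vertices in increasing order, are:

  0-simplices (4): A, B, D, E
  1-simplices (6): AB, AD, AE, BD, BE, DE
  2-simplices (4): ABD, ABE, ADE, BDE

giving chain groups C_0 ≅ Z^4, C_1 ≅ Z^6, C_2 ≅ Z^4.

Boundary ∂_1: C_1 → C_0 is given by ∂[p,q] = [q] − [p].
This gives a 4×6 integer matrix of rank 3; reducing to Smith normal form yields diagonal entries (1,1,1).

Boundary ∂_2: C_2 → C_1 sends each 2-simplex [p,q,r] to [q,r] − [p,r] + [p,q]. For instance
  ∂ABE = BE − AE + AB,
  ∂BDE = DE − BE + BD.
As a 6×4 matrix over Z this has rank 3, with invariant factors (1,1,1).

From H_k ≅ ker(∂_k) / im(∂_{k+1}) we obtain:

  H_0: rank C_0 − rank ∂_1 = 4 − 3 = 1, and the invariant factors of ∂_1 are all 1, so H_0 ≅ Z.
  H_1: rank ker ∂_1 − rank ∂_2 = (6 − 3) − 3 = 0, and the invariant factors of ∂_2 are all 1, so H_1 ≅ 0.
  H_2: rank ker ∂_2 − rank ∂_3 = (4 − 3) − 0 = 1, and there is no ∂_3, so H_2 ≅ Z.

As a check, the Euler characteristic is 4 − 6 + 4 = 2, which agrees with 1 − 0 + 1 = 2.
(K is a triangulation of the 2-sphere S^2.)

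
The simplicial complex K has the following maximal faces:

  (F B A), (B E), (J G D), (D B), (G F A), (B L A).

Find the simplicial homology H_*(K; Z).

Fix the vertex order A < B < D < E < F < G < J < L and write every simplex with vertices in increasing order. Then dim K = 2 and the simplices of K are:

  0-simplices (8): A, B, D, E, F, G, J, L
  1-simplices (12): AB, AF, AG, AL, BD, BE, BF, BL, DG, DJ, FG, GJ
  2-simplices (4): ABF, ABL, AFG, DGJ

so the chain groups are C_0 ≅ Z^8, C_1 ≅ Z^12, C_2 ≅ Z^4.

Boundary ∂_1: C_1 → C_0 sends each edge [p,q] (with p < q) to q − p. For instance
  ∂AF = F − A.
The 8×12 boundary matrix has rank 7 and Smith normal form diag(1,1,1,1,1,1,1).

The boundary map ∂_2: C_2 → C_1 sends each 2-simplex [p,q,r] to [q,r] − [p,r] + [p,q]. For instance
  ∂ABL = BL − AL + AB,
  ∂AFG = FG − AG + AF.
The 12×4 boundary matrix has rank 4 and Smith normal form diag(1,1,1,1).

Now H_k = ker ∂_k / im ∂_{k+1}, so:

  H_0: rank C_0 − rank ∂_1 = 8 − 7 = 1, and the invariant factors of ∂_1 are all 1, so H_0 ≅ Z.
  H_1: rank ker ∂_1 − rank ∂_2 = (12 − 7) − 4 = 1, and the invariant factors of ∂_2 are all 1, so H_1 ≅ Z.
  H_2: rank ker ∂_2 − rank ∂_3 = (4 − 4) − 0 = 0, and there is no ∂_3, so H_2 ≅ 0.

H_0 = Z,  H_1 = Z,  H_2 = 0.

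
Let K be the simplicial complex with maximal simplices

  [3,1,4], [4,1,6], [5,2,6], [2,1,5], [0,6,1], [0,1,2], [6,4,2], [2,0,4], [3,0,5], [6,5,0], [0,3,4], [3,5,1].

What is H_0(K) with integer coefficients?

H_0 ≅ Z.

Take the total order 0 < 1 < 2 < 3 < 4 < 5 < 6 on the vertex set. Then K (dimension 2) consists of the simplices:

  0-simplices (7): [0], [1], [2], [3], [4], [5], [6]
  1-simplices (18): [0,1], [0,2], [0,3], [0,4], [0,5], [0,6], [1,2], [1,3], [1,4], [1,5], [1,6], [2,4], [2,5], [2,6], [3,4], [3,5], [4,6], [5,6]
  2-simplices (12): [0,1,2], [0,1,6], [0,2,4], [0,3,4], [0,3,5], [0,5,6], [1,2,5], [1,3,4], [1,3,5], [1,4,6], [2,4,6], [2,5,6]

so the chain groups are C_0 ≅ Z^7, C_1 ≅ Z^18, C_2 ≅ Z^12.

∂_1: C_1 → C_0 is given by ∂[p,q] = [q] − [p]. For instance
  ∂[1,5] = [5] − [1].
As a 7×18 matrix over Z this has rank 6, with invariant factors (1,1,1,1,1,1).

Boundary ∂_2: C_2 → C_1 acts by ∂[p,q,r] = [q,r] − [p,r] + [p,q]. For instance
  ∂[1,2,5] = [2,5] − [1,5] + [1,2],
  ∂[2,4,6] = [4,6] − [2,6] + [2,4].
As a 18×12 matrix over Z this has rank 12, with invariant factors (1,1,1,1,1,1,1,1,1,1,1,2).

From H_k ≅ ker(∂_k) / im(∂_{k+1}) we obtain:

  H_0: rank C_0 − rank ∂_1 = 7 − 6 = 1, and the invariant factors of ∂_1 are all 1, so H_0 = Z.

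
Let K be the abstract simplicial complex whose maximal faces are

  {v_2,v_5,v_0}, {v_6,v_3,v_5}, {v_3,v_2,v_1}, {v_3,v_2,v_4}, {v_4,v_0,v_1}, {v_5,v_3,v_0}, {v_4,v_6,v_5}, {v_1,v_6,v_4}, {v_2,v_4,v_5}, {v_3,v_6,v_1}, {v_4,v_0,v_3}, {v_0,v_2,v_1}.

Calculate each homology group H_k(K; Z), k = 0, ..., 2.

We work with the vertex ordering v_0 < v_1 < v_2 < v_3 < v_4 < v_5 < v_6. The simplices of K, each written with vertices in increasing order, are:

  0-simplices (7): [v_0], [v_1], [v_2], [v_3], [v_4], [v_5], [v_6]
  1-simplices (18): (18 of them)
  2-simplices (12): (12 of them)

Hence C_0 ≅ Z^7, C_1 ≅ Z^18, C_2 ≅ Z^12.

Boundary ∂_1: C_1 → C_0 is given by ∂[p,q] = [q] − [p].
The resulting 7×18 matrix has rank 6, and its Smith normal form has invariant factors (1,1,1,1,1,1).

∂_2: C_2 → C_1 acts by ∂[p,q,r] = [q,r] − [p,r] + [p,q]. For instance
  ∂[v_1,v_4,v_6] = [v_4,v_6] − [v_1,v_6] + [v_1,v_4],
  ∂[v_0,v_2,v_5] = [v_2,v_5] − [v_0,v_5] + [v_0,v_2].
As a 18×12 matrix over Z this has rank 12, with invariant factors (1,1,1,1,1,1,1,1,1,1,1,2).

Reading off H_k = ker ∂_k / im ∂_{k+1}:

  H_0: rank C_0 − rank ∂_1 = 7 − 6 = 1, and the invariant factors of ∂_1 are all 1, so H_0 ≅ Z.
  H_1: rank ker ∂_1 − rank ∂_2 = (18 − 6) − 12 = 0, and ∂_2 has invariant factor 2 > 1, so H_1 ≅ Z_2.
  H_2: rank ker ∂_2 − rank ∂_3 = (12 − 12) − 0 = 0, and there is no ∂_3, so H_2 ≅ 0.

As a check, the Euler characteristic is 7 − 18 + 12 = 1, which agrees with 1 − 0 + 0 = 1.
(K is a triangulation of the real projective plane RP^2.)

H_0 ≅ Z,  H_1 ≅ Z_2,  H_2 = 0.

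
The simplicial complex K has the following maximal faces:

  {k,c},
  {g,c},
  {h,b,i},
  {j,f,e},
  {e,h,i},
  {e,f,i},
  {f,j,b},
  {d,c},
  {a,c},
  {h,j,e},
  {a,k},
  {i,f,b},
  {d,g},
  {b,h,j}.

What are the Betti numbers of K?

b_0 = 2, b_1 = 2, b_2 = 1.

We work with the vertex ordering a < b < c < d < e < f < g < h < i < j < k. The simplices of K, each written with vertices in increasing order, are:

  0-simplices (11): a, b, c, d, e, f, g, h, i, j, k
  1-simplices (18): ac, ak, bf, bh, bi, bj, cd, cg, ck, dg, ef, eh, ei, ej, fi, fj, hi, hj
  2-simplices (8): bfi, bfj, bhi, bhj, efi, efj, ehi, ehj

giving chain groups C_0 ≅ Z^11, C_1 ≅ Z^18, C_2 ≅ Z^8.

∂_1: C_1 → C_0 maps an edge to its endpoints' difference, ∂[p,q] = q − p.
As a 11×18 matrix over Z this has rank 9, with invariant factors (1,1,1,1,1,1,1,1,1).

∂_2: C_2 → C_1 maps a triangle to the signed sum of its edges. For instance
  ∂ehj = hj − ej + eh,
  ∂bhi = hi − bi + bh.
As a 18×8 matrix over Z this has rank 7, with invariant factors (1,1,1,1,1,1,1).

Computing H_k = (kernel of ∂_k) / (image of ∂_{k+1}):

  H_0: rank C_0 − rank ∂_1 = 11 − 9 = 2, and the invariant factors of ∂_1 are all 1, so H_0 ≅ Z^2.
  H_1: rank ker ∂_1 − rank ∂_2 = (18 − 9) − 7 = 2, and the invariant factors of ∂_2 are all 1, so H_1 ≅ Z^2.
  H_2: rank ker ∂_2 − rank ∂_3 = (8 − 7) − 0 = 1, and there is no ∂_3, so H_2 ≅ Z.

As a check, the Euler characteristic is 11 − 18 + 8 = 1, which agrees with 2 − 2 + 1 = 1.

Hence the Betti numbers are b_0 = 2, b_1 = 2, b_2 = 1.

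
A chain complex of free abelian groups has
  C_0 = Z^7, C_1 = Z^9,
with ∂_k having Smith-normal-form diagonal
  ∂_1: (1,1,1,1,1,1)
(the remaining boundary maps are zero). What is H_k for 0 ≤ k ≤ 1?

H_0: b_0 = 7 − 0 − 6 = 1; torsion from ∂_1 factors > 1: none. So H_0 = Z.
H_1: b_1 = 9 − 6 − 0 = 3; torsion from ∂_2 factors > 1: none. So H_1 = Z^3.

H_0 = Z,  H_1 = Z^3.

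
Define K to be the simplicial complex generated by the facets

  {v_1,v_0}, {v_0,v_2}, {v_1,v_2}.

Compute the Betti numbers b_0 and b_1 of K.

Fix the vertex order v_0 < v_1 < v_2 and write every simplex with vertices in increasing order. Then dim K = 1 and the simplices of K are:

  0-simplices (3): [v_0], [v_1], [v_2]
  1-simplices (3): [v_0,v_1], [v_0,v_2], [v_1,v_2]

giving chain groups C_0 ≅ Z^3, C_1 ≅ Z^3.

∂_1: C_1 → C_0 maps an edge to its endpoints' difference, ∂[p,q] = q − p. For instance
  ∂[v_1,v_2] = [v_2] − [v_1].
The 3×3 boundary matrix has rank 2 and Smith normal form diag(1,1).

From H_k ≅ ker(∂_k) / im(∂_{k+1}) we obtain:

  H_0: rank C_0 − rank ∂_1 = 3 − 2 = 1, and the invariant factors of ∂_1 are all 1, so H_0 ≅ Z.
  H_1: rank ker ∂_1 − rank ∂_2 = (3 − 2) − 0 = 1, and there is no ∂_2, so H_1 ≅ Z.

(K is a triangulation of the circle S^1.)

Hence the Betti numbers are b_0 = 1, b_1 = 1.

b_0 = 1, b_1 = 1.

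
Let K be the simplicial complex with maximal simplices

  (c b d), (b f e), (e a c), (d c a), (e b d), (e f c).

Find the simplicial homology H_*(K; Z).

H_0 ≅ Z,  H_1 ≅ Z,  H_2 = 0.

We work with the vertex ordering a < b < c < d < e < f. The simplices of K, each written with vertices in increasing order, are:

  0-simplices (6): a, b, c, d, e, f
  1-simplices (12): ac, ad, ae, bc, bd, be, bf, cd, ce, cf, de, ef
  2-simplices (6): acd, ace, bcd, bde, bef, cef

giving chain groups C_0 ≅ Z^6, C_1 ≅ Z^12, C_2 ≅ Z^6.

Boundary ∂_1: C_1 → C_0 sends each edge [p,q] (with p < q) to q − p.
The 6×12 boundary matrix has rank 5 and Smith normal form diag(1,1,1,1,1).

Boundary ∂_2: C_2 → C_1 maps a triangle to the signed sum of its edges. For instance
  ∂bef = ef − bf + be,
  ∂acd = cd − ad + ac.
The 12×6 boundary matrix has rank 6 and Smith normal form diag(1,1,1,1,1,1).

Reading off H_k = ker ∂_k / im ∂_{k+1}:

  H_0: rank C_0 − rank ∂_1 = 6 − 5 = 1, and the invariant factors of ∂_1 are all 1, so H_0 = Z.
  H_1: rank ker ∂_1 − rank ∂_2 = (12 − 5) − 6 = 1, and the invariant factors of ∂_2 are all 1, so H_1 = Z.
  H_2: rank ker ∂_2 − rank ∂_3 = (6 − 6) − 0 = 0, and there is no ∂_3, so H_2 = 0.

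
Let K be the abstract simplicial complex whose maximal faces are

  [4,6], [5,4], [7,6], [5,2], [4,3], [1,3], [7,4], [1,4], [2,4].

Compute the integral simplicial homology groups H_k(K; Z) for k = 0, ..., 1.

H_0 ≅ Z,  H_1 ≅ Z^3.

We work with the vertex ordering 1 < 2 < 3 < 4 < 5 < 6 < 7. The simplices of K, each written with vertices in increasing order, are:

  0-simplices (7): [1], [2], [3], [4], [5], [6], [7]
  1-simplices (9): [1,3], [1,4], [2,4], [2,5], [3,4], [4,5], [4,6], [4,7], [6,7]

so the chain groups are C_0 ≅ Z^7, C_1 ≅ Z^9.

∂_1: C_1 → C_0 is given by ∂[p,q] = [q] − [p]. For instance
  ∂[6,7] = [7] − [6].
The 7×9 boundary matrix has rank 6 and Smith normal form diag(1,1,1,1,1,1).

Reading off H_k = ker ∂_k / im ∂_{k+1}:

  H_0: rank C_0 − rank ∂_1 = 7 − 6 = 1, and the invariant factors of ∂_1 are all 1, so H_0 ≅ Z.
  H_1: rank ker ∂_1 − rank ∂_2 = (9 − 6) − 0 = 3, and there is no ∂_2, so H_1 ≅ Z^3.

As a check, the Euler characteristic is 7 − 9 = -2, which agrees with 1 − 3 = -2.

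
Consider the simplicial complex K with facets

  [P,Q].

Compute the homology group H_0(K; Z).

H_0 = Z.

We work with the vertex ordering P < Q. The simplices of K, each written with vertices in increasing order, are:

  0-simplices (2): P, Q
  1-simplices (1): PQ

so the chain groups are C_0 ≅ Z^2, C_1 ≅ Z^1.

∂_1: C_1 → C_0 is given by ∂[p,q] = [q] − [p]. For instance
  ∂PQ = Q − P.
As a 2×1 matrix over Z this has rank 1, with invariant factors (1).

Now H_k = ker ∂_k / im ∂_{k+1}, so:

  H_0: rank C_0 − rank ∂_1 = 2 − 1 = 1, and the invariant factors of ∂_1 are all 1, so H_0 ≅ Z.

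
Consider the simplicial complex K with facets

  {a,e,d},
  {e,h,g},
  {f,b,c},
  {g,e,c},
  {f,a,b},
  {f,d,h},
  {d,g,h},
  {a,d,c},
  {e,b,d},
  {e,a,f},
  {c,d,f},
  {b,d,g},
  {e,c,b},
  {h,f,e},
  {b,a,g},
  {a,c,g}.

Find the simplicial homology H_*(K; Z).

H_0 = Z,  H_1 = Z^2,  H_2 = Z.

K has 8 vertices, 24 edges, 16 triangles.
rank ∂_0 = 0, rank ∂_1 = 7 ⇒ b_0 = 8 − 0 − 7 = 1; all invariant factors of ∂_1 are 1 so no torsion. So H_0 = Z.
rank ∂_1 = 7, rank ∂_2 = 15 ⇒ b_1 = 24 − 7 − 15 = 2; all invariant factors of ∂_2 are 1 so no torsion. So H_1 = Z^2.
rank ∂_2 = 15, rank ∂_3 = 0 ⇒ b_2 = 16 − 15 − 0 = 1. So H_2 = Z.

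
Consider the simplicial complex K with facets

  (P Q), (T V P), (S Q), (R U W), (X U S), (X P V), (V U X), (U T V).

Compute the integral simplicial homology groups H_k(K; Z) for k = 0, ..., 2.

Fix the vertex order P < Q < R < S < T < U < V < W < X and write every simplex with vertices in increasing order. Then dim K = 2 and the simplices of K are:

  0-simplices (9): P, Q, R, S, T, U, V, W, X
  1-simplices (15): PQ, PT, PV, PX, QS, RU, RW, SU, SX, TU, TV, UV, UW, UX, VX
  2-simplices (6): PTV, PVX, RUW, SUX, TUV, UVX

so the chain groups are C_0 ≅ Z^9, C_1 ≅ Z^15, C_2 ≅ Z^6.

The boundary map ∂_1: C_1 → C_0 sends each edge [p,q] (with p < q) to q − p.
The 9×15 boundary matrix has rank 8 and Smith normal form diag(1,1,1,1,1,1,1,1).

Boundary ∂_2: C_2 → C_1 sends each 2-simplex [p,q,r] to [q,r] − [p,r] + [p,q]. For instance
  ∂TUV = UV − TV + TU,
  ∂PVX = VX − PX + PV.
This gives a 15×6 integer matrix of rank 6; reducing to Smith normal form yields diagonal entries (1,1,1,1,1,1).

From H_k ≅ ker(∂_k) / im(∂_{k+1}) we obtain:

  H_0: rank C_0 − rank ∂_1 = 9 − 8 = 1, and the invariant factors of ∂_1 are all 1, so H_0 ≅ Z.
  H_1: rank ker ∂_1 − rank ∂_2 = (15 − 8) − 6 = 1, and the invariant factors of ∂_2 are all 1, so H_1 ≅ Z.
  H_2: rank ker ∂_2 − rank ∂_3 = (6 − 6) − 0 = 0, and there is no ∂_3, so H_2 ≅ 0.

As a check, the Euler characteristic is 9 − 15 + 6 = 0, which agrees with 1 − 1 + 0 = 0.

H_0 = Z,  H_1 = Z,  H_2 = 0.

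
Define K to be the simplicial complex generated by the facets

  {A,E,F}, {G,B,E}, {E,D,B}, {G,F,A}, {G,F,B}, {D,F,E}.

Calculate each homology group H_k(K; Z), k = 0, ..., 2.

Take the total order A < B < D < E < F < G on the vertex set. Then K (dimension 2) consists of the simplices:

  0-simplices (6): A, B, D, E, F, G
  1-simplices (12): AE, AF, AG, BD, BE, BF, BG, DE, DF, EF, EG, FG
  2-simplices (6): AEF, AFG, BDE, BEG, BFG, DEF

so the chain groups are C_0 ≅ Z^6, C_1 ≅ Z^12, C_2 ≅ Z^6.

∂_1: C_1 → C_0 is given by ∂[p,q] = [q] − [p]. For instance
  ∂BD = D − B.
This gives a 6×12 integer matrix of rank 5; reducing to Smith normal form yields diagonal entries (1,1,1,1,1).

The boundary map ∂_2: C_2 → C_1 acts by ∂[p,q,r] = [q,r] − [p,r] + [p,q]. For instance
  ∂BEG = EG − BG + BE,
  ∂BFG = FG − BG + BF.
This gives a 12×6 integer matrix of rank 6; reducing to Smith normal form yields diagonal entries (1,1,1,1,1,1).

Now H_k = ker ∂_k / im ∂_{k+1}, so:

  H_0: rank C_0 − rank ∂_1 = 6 − 5 = 1, and the invariant factors of ∂_1 are all 1, so H_0 ≅ Z.
  H_1: rank ker ∂_1 − rank ∂_2 = (12 − 5) − 6 = 1, and the invariant factors of ∂_2 are all 1, so H_1 ≅ Z.
  H_2: rank ker ∂_2 − rank ∂_3 = (6 − 6) − 0 = 0, and there is no ∂_3, so H_2 ≅ 0.

H_0 = Z,  H_1 = Z,  H_2 = 0.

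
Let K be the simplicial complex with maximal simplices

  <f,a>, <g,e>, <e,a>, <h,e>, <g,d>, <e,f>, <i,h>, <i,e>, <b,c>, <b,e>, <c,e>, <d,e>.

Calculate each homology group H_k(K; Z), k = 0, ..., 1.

Order the vertices as a < b < c < d < e < f < g < h < i. Listing each simplex with vertices in this order, K has dimension 1 with simplices:

  0-simplices (9): a, b, c, d, e, f, g, h, i
  1-simplices (12): ae, af, bc, be, ce, de, dg, ef, eg, eh, ei, hi

Hence C_0 ≅ Z^9, C_1 ≅ Z^12.

∂_1: C_1 → C_0 maps an edge to its endpoints' difference, ∂[p,q] = q − p.
This gives a 9×12 integer matrix of rank 8; reducing to Smith normal form yields diagonal entries (1,1,1,1,1,1,1,1).

Computing H_k = (kernel of ∂_k) / (image of ∂_{k+1}):

  H_0: rank C_0 − rank ∂_1 = 9 − 8 = 1, and the invariant factors of ∂_1 are all 1, so H_0 = Z.
  H_1: rank ker ∂_1 − rank ∂_2 = (12 − 8) − 0 = 4, and there is no ∂_2, so H_1 = Z^4.

As a check, the Euler characteristic is 9 − 12 = -3, which agrees with 1 − 4 = -3.

H_0 = Z,  H_1 = Z^4.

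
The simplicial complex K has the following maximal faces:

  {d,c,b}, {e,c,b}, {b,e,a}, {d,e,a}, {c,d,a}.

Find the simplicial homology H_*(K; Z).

H_0 = Z,  H_1 = Z,  H_2 = 0.

We work with the vertex ordering a < b < c < d < e. The simplices of K, each written with vertices in increasing order, are:

  0-simplices (5): a, b, c, d, e
  1-simplices (10): ab, ac, ad, ae, bc, bd, be, cd, ce, de
  2-simplices (5): abe, acd, ade, bcd, bce

so the chain groups are C_0 ≅ Z^5, C_1 ≅ Z^10, C_2 ≅ Z^5.

Boundary ∂_1: C_1 → C_0 is given by ∂[p,q] = [q] − [p].
The 5×10 boundary matrix has rank 4 and Smith normal form diag(1,1,1,1).

The boundary map ∂_2: C_2 → C_1 maps a triangle to the signed sum of its edges. For instance
  ∂bcd = cd − bd + bc,
  ∂bce = ce − be + bc.
The resulting 10×5 matrix has rank 5, and its Smith normal form has invariant factors (1,1,1,1,1).

Now H_k = ker ∂_k / im ∂_{k+1}, so:

  H_0: rank C_0 − rank ∂_1 = 5 − 4 = 1, and the invariant factors of ∂_1 are all 1, so H_0 = Z.
  H_1: rank ker ∂_1 − rank ∂_2 = (10 − 4) − 5 = 1, and the invariant factors of ∂_2 are all 1, so H_1 = Z.
  H_2: rank ker ∂_2 − rank ∂_3 = (5 − 5) − 0 = 0, and there is no ∂_3, so H_2 = 0.

As a check, the Euler characteristic is 5 − 10 + 5 = 0, which agrees with 1 − 1 + 0 = 0.
(K is a triangulation of the Möbius band.)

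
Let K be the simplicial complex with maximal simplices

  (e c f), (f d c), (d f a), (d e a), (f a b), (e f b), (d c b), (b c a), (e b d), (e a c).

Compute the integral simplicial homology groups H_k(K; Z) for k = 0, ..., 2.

Take the total order a < b < c < d < e < f on the vertex set. Then K (dimension 2) consists of the simplices:

  0-simplices (6): a, b, c, d, e, f
  1-simplices (15): ab, ac, ad, ae, af, bc, bd, be, bf, cd, ce, cf, de, df, ef
  2-simplices (10): abc, abf, ace, ade, adf, bcd, bde, bef, cdf, cef

so the chain groups are C_0 ≅ Z^6, C_1 ≅ Z^15, C_2 ≅ Z^10.

The boundary map ∂_1: C_1 → C_0 is given by ∂[p,q] = [q] − [p]. For instance
  ∂af = f − a.
As a 6×15 matrix over Z this has rank 5, with invariant factors (1,1,1,1,1).

Boundary ∂_2: C_2 → C_1 acts by ∂[p,q,r] = [q,r] − [p,r] + [p,q]. For instance
  ∂ade = de − ae + ad,
  ∂ace = ce − ae + ac.
This gives a 15×10 integer matrix of rank 10; reducing to Smith normal form yields diagonal entries (1,1,1,1,1,1,1,1,1,2).

Reading off H_k = ker ∂_k / im ∂_{k+1}:

  H_0: rank C_0 − rank ∂_1 = 6 − 5 = 1, and the invariant factors of ∂_1 are all 1, so H_0 ≅ Z.
  H_1: rank ker ∂_1 − rank ∂_2 = (15 − 5) − 10 = 0, and ∂_2 has invariant factor 2 > 1, so H_1 ≅ Z/2.
  H_2: rank ker ∂_2 − rank ∂_3 = (10 − 10) − 0 = 0, and there is no ∂_3, so H_2 ≅ 0.

(K is a triangulation of the real projective plane RP^2.)

H_0 ≅ Z,  H_1 ≅ Z/2,  H_2 = 0.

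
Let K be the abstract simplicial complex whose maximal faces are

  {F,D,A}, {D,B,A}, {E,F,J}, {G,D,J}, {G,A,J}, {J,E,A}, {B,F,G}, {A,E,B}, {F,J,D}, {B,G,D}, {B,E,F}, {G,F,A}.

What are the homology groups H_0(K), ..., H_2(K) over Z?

Order the vertices as A < B < D < E < F < G < J. Listing each simplex with vertices in this order, K has dimension 2 with simplices:

  0-simplices (7): A, B, D, E, F, G, J
  1-simplices (18): AB, AD, AE, AF, AG, AJ, BD, BE, BF, BG, DF, DG, DJ, EF, EJ, FG, FJ, GJ
  2-simplices (12): ABD, ABE, ADF, AEJ, AFG, AGJ, BDG, BEF, BFG, DFJ, DGJ, EFJ

Hence C_0 ≅ Z^7, C_1 ≅ Z^18, C_2 ≅ Z^12.

∂_1: C_1 → C_0 is given by ∂[p,q] = [q] − [p]. For instance
  ∂AF = F − A.
The 7×18 boundary matrix has rank 6 and Smith normal form diag(1,1,1,1,1,1).

∂_2: C_2 → C_1 acts by ∂[p,q,r] = [q,r] − [p,r] + [p,q]. For instance
  ∂AGJ = GJ − AJ + AG,
  ∂AFG = FG − AG + AF.
The 18×12 boundary matrix has rank 12 and Smith normal form diag(1,1,1,1,1,1,1,1,1,1,1,2).

Computing H_k = (kernel of ∂_k) / (image of ∂_{k+1}):

  H_0: rank C_0 − rank ∂_1 = 7 − 6 = 1, and the invariant factors of ∂_1 are all 1, so H_0 ≅ Z.
  H_1: rank ker ∂_1 − rank ∂_2 = (18 − 6) − 12 = 0, and ∂_2 has invariant factor 2 > 1, so H_1 ≅ Z_2.
  H_2: rank ker ∂_2 − rank ∂_3 = (12 − 12) − 0 = 0, and there is no ∂_3, so H_2 ≅ 0.

H_0 ≅ Z,  H_1 ≅ Z_2,  H_2 = 0.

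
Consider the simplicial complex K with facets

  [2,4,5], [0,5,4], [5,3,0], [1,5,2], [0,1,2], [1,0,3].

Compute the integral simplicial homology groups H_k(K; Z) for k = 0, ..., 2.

Fix the vertex order 0 < 1 < 2 < 3 < 4 < 5 and write every simplex with vertices in increasing order. Then dim K = 2 and the simplices of K are:

  0-simplices (6): [0], [1], [2], [3], [4], [5]
  1-simplices (12): [0,1], [0,2], [0,3], [0,4], [0,5], [1,2], [1,3], [1,5], [2,4], [2,5], [3,5], [4,5]
  2-simplices (6): [0,1,2], [0,1,3], [0,3,5], [0,4,5], [1,2,5], [2,4,5]

giving chain groups C_0 ≅ Z^6, C_1 ≅ Z^12, C_2 ≅ Z^6.

∂_1: C_1 → C_0 is given by ∂[p,q] = [q] − [p].
As a 6×12 matrix over Z this has rank 5, with invariant factors (1,1,1,1,1).

∂_2: C_2 → C_1 maps a triangle to the signed sum of its edges. For instance
  ∂[0,3,5] = [3,5] − [0,5] + [0,3],
  ∂[0,1,2] = [1,2] − [0,2] + [0,1].
The resulting 12×6 matrix has rank 6, and its Smith normal form has invariant factors (1,1,1,1,1,1).

Now H_k = ker ∂_k / im ∂_{k+1}, so:

  H_0: rank C_0 − rank ∂_1 = 6 − 5 = 1, and the invariant factors of ∂_1 are all 1, so H_0 ≅ Z.
  H_1: rank ker ∂_1 − rank ∂_2 = (12 − 5) − 6 = 1, and the invariant factors of ∂_2 are all 1, so H_1 ≅ Z.
  H_2: rank ker ∂_2 − rank ∂_3 = (6 − 6) − 0 = 0, and there is no ∂_3, so H_2 ≅ 0.

As a check, the Euler characteristic is 6 − 12 + 6 = 0, which agrees with 1 − 1 + 0 = 0.
(K is a triangulation of the cylinder S^1 x I.)

H_0 = Z,  H_1 = Z,  H_2 = 0.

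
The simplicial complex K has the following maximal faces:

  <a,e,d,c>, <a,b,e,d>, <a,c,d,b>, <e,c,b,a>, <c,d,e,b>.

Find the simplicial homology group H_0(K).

Fix the vertex order a < b < c < d < e and write every simplex with vertices in increasing order. Then dim K = 3 and the simplices of K are:

  0-simplices (5): a, b, c, d, e
  1-simplices (10): ab, ac, ad, ae, bc, bd, be, cd, ce, de
  2-simplices (10): abc, abd, abe, acd, ace, ade, bcd, bce, bde, cde
  3-simplices (5): abcd, abce, abde, acde, bcde

giving chain groups C_0 ≅ Z^5, C_1 ≅ Z^10, C_2 ≅ Z^10, C_3 ≅ Z^5.

∂_1: C_1 → C_0 sends each edge [p,q] (with p < q) to q − p.
As a 5×10 matrix over Z this has rank 4, with invariant factors (1,1,1,1).

Boundary ∂_2: C_2 → C_1 acts by ∂[p,q,r] = [q,r] − [p,r] + [p,q]. For instance
  ∂bde = de − be + bd,
  ∂abc = bc − ac + ab.
As a 10×10 matrix over Z this has rank 6, with invariant factors (1,1,1,1,1,1).

Boundary ∂_3: C_3 → C_2 sends each 3-simplex σ to the alternating sum Σ_i (−1)^i (σ with its i-th vertex removed). For instance
  ∂acde = cde − ade + ace − acd,
  ∂abde = bde − ade + abe − abd.
The 10×5 boundary matrix has rank 4 and Smith normal form diag(1,1,1,1).

Now H_k = ker ∂_k / im ∂_{k+1}, so:

  H_0: rank C_0 − rank ∂_1 = 5 − 4 = 1, and the invariant factors of ∂_1 are all 1, so H_0 ≅ Z.

(K is a triangulation of the 3-sphere S^3.)

H_0 = Z.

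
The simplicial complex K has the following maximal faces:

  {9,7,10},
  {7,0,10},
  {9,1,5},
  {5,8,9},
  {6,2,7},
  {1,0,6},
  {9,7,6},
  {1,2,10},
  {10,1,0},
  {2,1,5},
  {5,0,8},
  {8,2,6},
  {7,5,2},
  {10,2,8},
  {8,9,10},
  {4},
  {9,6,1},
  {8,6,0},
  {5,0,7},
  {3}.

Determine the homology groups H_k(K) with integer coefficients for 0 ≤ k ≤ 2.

We work with the vertex ordering 0 < 1 < 2 < 3 < 4 < 5 < 6 < 7 < 8 < 9 < 10. The simplices of K, each written with vertices in increasing order, are:

  0-simplices (11): [0], [1], [2], [3], [4], [5], [6], [7], [8], [9], [10]
  1-simplices (27): (27 of them)
  2-simplices (18): (18 of them)

so the chain groups are C_0 ≅ Z^11, C_1 ≅ Z^27, C_2 ≅ Z^18.

The boundary map ∂_1: C_1 → C_0 maps an edge to its endpoints' difference, ∂[p,q] = q − p. For instance
  ∂[1,6] = [6] − [1].
This gives a 11×27 integer matrix of rank 8; reducing to Smith normal form yields diagonal entries (1,1,1,1,1,1,1,1).

Boundary ∂_2: C_2 → C_1 sends each 2-simplex [p,q,r] to [q,r] − [p,r] + [p,q]. For instance
  ∂[8,9,10] = [9,10] − [8,10] + [8,9],
  ∂[7,9,10] = [9,10] − [7,10] + [7,9].
The resulting 27×18 matrix has rank 17, and its Smith normal form has invariant factors (1,1,1,1,1,1,1,1,1,1,1,1,1,1,1,1,1).

From H_k ≅ ker(∂_k) / im(∂_{k+1}) we obtain:

  H_0: rank C_0 − rank ∂_1 = 11 − 8 = 3, and the invariant factors of ∂_1 are all 1, so H_0 = Z^3.
  H_1: rank ker ∂_1 − rank ∂_2 = (27 − 8) − 17 = 2, and the invariant factors of ∂_2 are all 1, so H_1 = Z^2.
  H_2: rank ker ∂_2 − rank ∂_3 = (18 − 17) − 0 = 1, and there is no ∂_3, so H_2 = Z.

H_0 = Z^3,  H_1 = Z^2,  H_2 = Z.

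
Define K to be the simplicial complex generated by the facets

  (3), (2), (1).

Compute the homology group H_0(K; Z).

H_0 = Z^3.

We work with the vertex ordering 1 < 2 < 3. The simplices of K, each written with vertices in increasing order, are:

  0-simplices (3): [1], [2], [3]

so the chain groups are C_0 ≅ Z^3.

Reading off H_k = ker ∂_k / im ∂_{k+1}:

  H_0: rank C_0 − rank ∂_1 = 3 − 0 = 3, and there is no ∂_1, so H_0 = Z^3.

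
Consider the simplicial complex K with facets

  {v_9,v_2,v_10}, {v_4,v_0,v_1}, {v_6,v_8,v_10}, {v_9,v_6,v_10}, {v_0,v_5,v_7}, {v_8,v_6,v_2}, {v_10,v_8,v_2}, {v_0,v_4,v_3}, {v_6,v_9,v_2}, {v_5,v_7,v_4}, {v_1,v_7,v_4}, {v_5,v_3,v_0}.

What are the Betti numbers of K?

b_0 = 2, b_1 = 1, b_2 = 1.

K has 11 vertices, 21 edges, 12 triangles.
rank ∂_0 = 0, rank ∂_1 = 9 ⇒ b_0 = 11 − 0 − 9 = 2; all invariant factors of ∂_1 are 1 so no torsion. So H_0 = Z^2.
rank ∂_1 = 9, rank ∂_2 = 11 ⇒ b_1 = 21 − 9 − 11 = 1; all invariant factors of ∂_2 are 1 so no torsion. So H_1 = Z.
rank ∂_2 = 11, rank ∂_3 = 0 ⇒ b_2 = 12 − 11 − 0 = 1. So H_2 = Z.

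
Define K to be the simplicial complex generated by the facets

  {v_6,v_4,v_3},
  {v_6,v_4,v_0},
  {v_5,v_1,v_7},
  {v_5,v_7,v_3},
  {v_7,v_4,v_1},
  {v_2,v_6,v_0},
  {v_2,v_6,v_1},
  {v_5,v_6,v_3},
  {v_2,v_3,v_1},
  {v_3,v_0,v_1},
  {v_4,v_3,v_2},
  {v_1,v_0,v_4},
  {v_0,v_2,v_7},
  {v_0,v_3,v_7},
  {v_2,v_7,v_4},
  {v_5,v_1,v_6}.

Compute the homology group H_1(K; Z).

H_1 ≅ Z^2.

Order the vertices as v_0 < v_1 < v_2 < v_3 < v_4 < v_5 < v_6 < v_7. Listing each simplex with vertices in this order, K has dimension 2 with simplices:

  0-simplices (8): [v_0], [v_1], [v_2], [v_3], [v_4], [v_5], [v_6], [v_7]
  1-simplices (24): (24 of them)
  2-simplices (16): (16 of them)

so the chain groups are C_0 ≅ Z^8, C_1 ≅ Z^24, C_2 ≅ Z^16.

∂_1: C_1 → C_0 maps an edge to its endpoints' difference, ∂[p,q] = q − p. For instance
  ∂[v_0,v_6] = [v_6] − [v_0].
The 8×24 boundary matrix has rank 7 and Smith normal form diag(1,1,1,1,1,1,1).

The boundary map ∂_2: C_2 → C_1 acts by ∂[p,q,r] = [q,r] − [p,r] + [p,q]. For instance
  ∂[v_0,v_1,v_3] = [v_1,v_3] − [v_0,v_3] + [v_0,v_1],
  ∂[v_3,v_5,v_6] = [v_5,v_6] − [v_3,v_6] + [v_3,v_5].
As a 24×16 matrix over Z this has rank 15, with invariant factors (1,1,1,1,1,1,1,1,1,1,1,1,1,1,1).

Now H_k = ker ∂_k / im ∂_{k+1}, so:

  H_1: rank ker ∂_1 − rank ∂_2 = (24 − 7) − 15 = 2, and the invariant factors of ∂_2 are all 1, so H_1 = Z^2.

(K is a triangulation of the torus T^2.)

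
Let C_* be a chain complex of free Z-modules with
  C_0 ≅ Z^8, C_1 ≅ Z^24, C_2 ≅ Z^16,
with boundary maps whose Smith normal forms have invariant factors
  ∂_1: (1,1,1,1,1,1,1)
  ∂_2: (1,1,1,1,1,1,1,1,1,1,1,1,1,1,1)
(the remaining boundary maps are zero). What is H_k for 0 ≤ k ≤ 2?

H_0: b_0 = 8 − 0 − 7 = 1; torsion from ∂_1 factors > 1: none. So H_0 ≅ Z.
H_1: b_1 = 24 − 7 − 15 = 2; torsion from ∂_2 factors > 1: none. So H_1 ≅ Z^2.
H_2: b_2 = 16 − 15 − 0 = 1; torsion from ∂_3 factors > 1: none. So H_2 ≅ Z.

H_0 ≅ Z,  H_1 ≅ Z^2,  H_2 ≅ Z.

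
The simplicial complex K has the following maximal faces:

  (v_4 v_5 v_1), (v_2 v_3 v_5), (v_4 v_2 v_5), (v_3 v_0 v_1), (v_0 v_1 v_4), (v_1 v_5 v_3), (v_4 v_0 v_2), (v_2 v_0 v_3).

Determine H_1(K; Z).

Fix the vertex order v_0 < v_1 < v_2 < v_3 < v_4 < v_5 and write every simplex with vertices in increasing order. Then dim K = 2 and the simplices of K are:

  0-simplices (6): [v_0], [v_1], [v_2], [v_3], [v_4], [v_5]
  1-simplices (12): [v_0,v_1], [v_0,v_2], [v_0,v_3], [v_0,v_4], [v_1,v_3], [v_1,v_4], [v_1,v_5], [v_2,v_3], [v_2,v_4], [v_2,v_5], [v_3,v_5], [v_4,v_5]
  2-simplices (8): [v_0,v_1,v_3], [v_0,v_1,v_4], [v_0,v_2,v_3], [v_0,v_2,v_4], [v_1,v_3,v_5], [v_1,v_4,v_5], [v_2,v_3,v_5], [v_2,v_4,v_5]

Hence C_0 ≅ Z^6, C_1 ≅ Z^12, C_2 ≅ Z^8.

∂_1: C_1 → C_0 maps an edge to its endpoints' difference, ∂[p,q] = q − p. For instance
  ∂[v_2,v_5] = [v_5] − [v_2].
As a 6×12 matrix over Z this has rank 5, with invariant factors (1,1,1,1,1).

Boundary ∂_2: C_2 → C_1 maps a triangle to the signed sum of its edges. For instance
  ∂[v_1,v_3,v_5] = [v_3,v_5] − [v_1,v_5] + [v_1,v_3],
  ∂[v_0,v_2,v_4] = [v_2,v_4] − [v_0,v_4] + [v_0,v_2].
As a 12×8 matrix over Z this has rank 7, with invariant factors (1,1,1,1,1,1,1).

From H_k ≅ ker(∂_k) / im(∂_{k+1}) we obtain:

  H_1: rank ker ∂_1 − rank ∂_2 = (12 − 5) − 7 = 0, and the invariant factors of ∂_2 are all 1, so H_1 = 0.

H_1 ≅ 0.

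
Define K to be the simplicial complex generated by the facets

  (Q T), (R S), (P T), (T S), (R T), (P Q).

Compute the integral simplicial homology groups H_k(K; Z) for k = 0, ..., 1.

H_0 ≅ Z,  H_1 ≅ Z^2.

Order the vertices as P < Q < R < S < T. Listing each simplex with vertices in this order, K has dimension 1 with simplices:

  0-simplices (5): P, Q, R, S, T
  1-simplices (6): PQ, PT, QT, RS, RT, ST

giving chain groups C_0 ≅ Z^5, C_1 ≅ Z^6.

Boundary ∂_1: C_1 → C_0 sends each edge [p,q] (with p < q) to q − p. For instance
  ∂PQ = Q − P.
The resulting 5×6 matrix has rank 4, and its Smith normal form has invariant factors (1,1,1,1).

Reading off H_k = ker ∂_k / im ∂_{k+1}:

  H_0: rank C_0 − rank ∂_1 = 5 − 4 = 1, and the invariant factors of ∂_1 are all 1, so H_0 ≅ Z.
  H_1: rank ker ∂_1 − rank ∂_2 = (6 − 4) − 0 = 2, and there is no ∂_2, so H_1 ≅ Z^2.

As a check, the Euler characteristic is 5 − 6 = -1, which agrees with 1 − 2 = -1.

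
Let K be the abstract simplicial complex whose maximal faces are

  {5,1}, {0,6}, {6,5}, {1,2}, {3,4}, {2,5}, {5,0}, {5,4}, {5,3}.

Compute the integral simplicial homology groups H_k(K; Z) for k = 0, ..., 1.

Order the vertices as 0 < 1 < 2 < 3 < 4 < 5 < 6. Listing each simplex with vertices in this order, K has dimension 1 with simplices:

  0-simplices (7): [0], [1], [2], [3], [4], [5], [6]
  1-simplices (9): [0,5], [0,6], [1,2], [1,5], [2,5], [3,4], [3,5], [4,5], [5,6]

giving chain groups C_0 ≅ Z^7, C_1 ≅ Z^9.

∂_1: C_1 → C_0 maps an edge to its endpoints' difference, ∂[p,q] = q − p. For instance
  ∂[3,5] = [5] − [3].
The 7×9 boundary matrix has rank 6 and Smith normal form diag(1,1,1,1,1,1).

From H_k ≅ ker(∂_k) / im(∂_{k+1}) we obtain:

  H_0: rank C_0 − rank ∂_1 = 7 − 6 = 1, and the invariant factors of ∂_1 are all 1, so H_0 ≅ Z.
  H_1: rank ker ∂_1 − rank ∂_2 = (9 − 6) − 0 = 3, and there is no ∂_2, so H_1 ≅ Z^3.

H_0 ≅ Z,  H_1 ≅ Z^3.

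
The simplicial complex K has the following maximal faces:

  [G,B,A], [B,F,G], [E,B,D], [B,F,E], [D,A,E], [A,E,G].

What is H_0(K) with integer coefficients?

H_0 = Z.

Take the total order A < B < D < E < F < G on the vertex set. Then K (dimension 2) consists of the simplices:

  0-simplices (6): A, B, D, E, F, G
  1-simplices (12): AB, AD, AE, AG, BD, BE, BF, BG, DE, EF, EG, FG
  2-simplices (6): ABG, ADE, AEG, BDE, BEF, BFG

Hence C_0 ≅ Z^6, C_1 ≅ Z^12, C_2 ≅ Z^6.

Boundary ∂_1: C_1 → C_0 maps an edge to its endpoints' difference, ∂[p,q] = q − p. For instance
  ∂AG = G − A.
The 6×12 boundary matrix has rank 5 and Smith normal form diag(1,1,1,1,1).

Boundary ∂_2: C_2 → C_1 acts by ∂[p,q,r] = [q,r] − [p,r] + [p,q]. For instance
  ∂BEF = EF − BF + BE,
  ∂ADE = DE − AE + AD.
The 12×6 boundary matrix has rank 6 and Smith normal form diag(1,1,1,1,1,1).

From H_k ≅ ker(∂_k) / im(∂_{k+1}) we obtain:

  H_0: rank C_0 − rank ∂_1 = 6 − 5 = 1, and the invariant factors of ∂_1 are all 1, so H_0 ≅ Z.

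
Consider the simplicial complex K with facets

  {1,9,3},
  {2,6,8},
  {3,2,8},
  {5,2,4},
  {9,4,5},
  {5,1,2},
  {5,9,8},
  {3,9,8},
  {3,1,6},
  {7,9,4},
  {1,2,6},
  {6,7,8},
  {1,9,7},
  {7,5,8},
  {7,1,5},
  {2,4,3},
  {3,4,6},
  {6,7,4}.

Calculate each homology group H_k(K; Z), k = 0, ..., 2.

H_0 = Z,  H_1 = Z ⊕ Z/2Z,  H_2 = 0.

K has 9 vertices, 27 edges, 18 triangles.
rank ∂_0 = 0, rank ∂_1 = 8 ⇒ b_0 = 9 − 0 − 8 = 1; all invariant factors of ∂_1 are 1 so no torsion. So H_0 ≅ Z.
rank ∂_1 = 8, rank ∂_2 = 18 ⇒ b_1 = 27 − 8 − 18 = 1; ∂_2 has invariant factor(s) [2] giving torsion. So H_1 ≅ Z ⊕ Z/2Z.
rank ∂_2 = 18, rank ∂_3 = 0 ⇒ b_2 = 18 − 18 − 0 = 0. So H_2 ≅ 0.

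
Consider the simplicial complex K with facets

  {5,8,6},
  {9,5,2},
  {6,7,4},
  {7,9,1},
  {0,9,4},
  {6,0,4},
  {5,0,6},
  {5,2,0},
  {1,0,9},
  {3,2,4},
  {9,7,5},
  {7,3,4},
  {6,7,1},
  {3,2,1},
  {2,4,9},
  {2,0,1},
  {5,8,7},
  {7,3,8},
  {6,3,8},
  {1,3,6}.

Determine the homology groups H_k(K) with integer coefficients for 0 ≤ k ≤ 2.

We work with the vertex ordering 0 < 1 < 2 < 3 < 4 < 5 < 6 < 7 < 8 < 9. The simplices of K, each written with vertices in increasing order, are:

  0-simplices (10): [0], [1], [2], [3], [4], [5], [6], [7], [8], [9]
  1-simplices (30): (30 of them)
  2-simplices (20): (20 of them)

giving chain groups C_0 ≅ Z^10, C_1 ≅ Z^30, C_2 ≅ Z^20.

Boundary ∂_1: C_1 → C_0 maps an edge to its endpoints' difference, ∂[p,q] = q − p. For instance
  ∂[3,8] = [8] − [3].
The resulting 10×30 matrix has rank 9, and its Smith normal form has invariant factors (1,1,1,1,1,1,1,1,1).

The boundary map ∂_2: C_2 → C_1 maps a triangle to the signed sum of its edges. For instance
  ∂[0,1,9] = [1,9] − [0,9] + [0,1],
  ∂[0,2,5] = [2,5] − [0,5] + [0,2].
The 30×20 boundary matrix has rank 20 and Smith normal form diag(1,1,1,1,1,1,1,1,1,1,1,1,1,1,1,1,1,1,1,2).

Reading off H_k = ker ∂_k / im ∂_{k+1}:

  H_0: rank C_0 − rank ∂_1 = 10 − 9 = 1, and the invariant factors of ∂_1 are all 1, so H_0 ≅ Z.
  H_1: rank ker ∂_1 − rank ∂_2 = (30 − 9) − 20 = 1, and ∂_2 has invariant factor 2 > 1, so H_1 ≅ Z ⊕ Z/2.
  H_2: rank ker ∂_2 − rank ∂_3 = (20 − 20) − 0 = 0, and there is no ∂_3, so H_2 ≅ 0.

(K is a triangulation of the Klein bottle.)

H_0 ≅ Z,  H_1 ≅ Z ⊕ Z/2,  H_2 = 0.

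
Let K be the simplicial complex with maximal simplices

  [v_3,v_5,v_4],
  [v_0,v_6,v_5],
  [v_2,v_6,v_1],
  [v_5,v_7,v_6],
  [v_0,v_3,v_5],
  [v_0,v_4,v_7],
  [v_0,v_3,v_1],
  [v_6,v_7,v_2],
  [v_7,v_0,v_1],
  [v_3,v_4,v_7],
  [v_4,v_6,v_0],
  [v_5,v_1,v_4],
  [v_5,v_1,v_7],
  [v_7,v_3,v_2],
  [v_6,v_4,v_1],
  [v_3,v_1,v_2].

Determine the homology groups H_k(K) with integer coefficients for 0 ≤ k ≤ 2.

H_0 ≅ Z,  H_1 ≅ Z^2,  H_2 ≅ Z.

We work with the vertex ordering v_0 < v_1 < v_2 < v_3 < v_4 < v_5 < v_6 < v_7. The simplices of K, each written with vertices in increasing order, are:

  0-simplices (8): [v_0], [v_1], [v_2], [v_3], [v_4], [v_5], [v_6], [v_7]
  1-simplices (24): (24 of them)
  2-simplices (16): (16 of them)

giving chain groups C_0 ≅ Z^8, C_1 ≅ Z^24, C_2 ≅ Z^16.

∂_1: C_1 → C_0 maps an edge to its endpoints' difference, ∂[p,q] = q − p.
The 8×24 boundary matrix has rank 7 and Smith normal form diag(1,1,1,1,1,1,1).

The boundary map ∂_2: C_2 → C_1 acts by ∂[p,q,r] = [q,r] − [p,r] + [p,q]. For instance
  ∂[v_1,v_2,v_3] = [v_2,v_3] − [v_1,v_3] + [v_1,v_2],
  ∂[v_0,v_1,v_3] = [v_1,v_3] − [v_0,v_3] + [v_0,v_1].
As a 24×16 matrix over Z this has rank 15, with invariant factors (1,1,1,1,1,1,1,1,1,1,1,1,1,1,1).

From H_k ≅ ker(∂_k) / im(∂_{k+1}) we obtain:

  H_0: rank C_0 − rank ∂_1 = 8 − 7 = 1, and the invariant factors of ∂_1 are all 1, so H_0 = Z.
  H_1: rank ker ∂_1 − rank ∂_2 = (24 − 7) − 15 = 2, and the invariant factors of ∂_2 are all 1, so H_1 = Z^2.
  H_2: rank ker ∂_2 − rank ∂_3 = (16 − 15) − 0 = 1, and there is no ∂_3, so H_2 = Z.

As a check, the Euler characteristic is 8 − 24 + 16 = 0, which agrees with 1 − 2 + 1 = 0.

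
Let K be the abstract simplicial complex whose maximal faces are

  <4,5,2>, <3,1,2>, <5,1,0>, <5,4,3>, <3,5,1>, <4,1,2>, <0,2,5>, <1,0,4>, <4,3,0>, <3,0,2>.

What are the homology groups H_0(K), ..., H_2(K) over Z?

H_0 ≅ Z,  H_1 ≅ Z_2,  H_2 = 0.

Take the total order 0 < 1 < 2 < 3 < 4 < 5 on the vertex set. Then K (dimension 2) consists of the simplices:

  0-simplices (6): [0], [1], [2], [3], [4], [5]
  1-simplices (15): [0,1], [0,2], [0,3], [0,4], [0,5], [1,2], [1,3], [1,4], [1,5], [2,3], [2,4], [2,5], [3,4], [3,5], [4,5]
  2-simplices (10): [0,1,4], [0,1,5], [0,2,3], [0,2,5], [0,3,4], [1,2,3], [1,2,4], [1,3,5], [2,4,5], [3,4,5]

giving chain groups C_0 ≅ Z^6, C_1 ≅ Z^15, C_2 ≅ Z^10.

Boundary ∂_1: C_1 → C_0 is given by ∂[p,q] = [q] − [p].
This gives a 6×15 integer matrix of rank 5; reducing to Smith normal form yields diagonal entries (1,1,1,1,1).

Boundary ∂_2: C_2 → C_1 maps a triangle to the signed sum of its edges. For instance
  ∂[1,2,3] = [2,3] − [1,3] + [1,2],
  ∂[0,1,4] = [1,4] − [0,4] + [0,1].
As a 15×10 matrix over Z this has rank 10, with invariant factors (1,1,1,1,1,1,1,1,1,2).

Reading off H_k = ker ∂_k / im ∂_{k+1}:

  H_0: rank C_0 − rank ∂_1 = 6 − 5 = 1, and the invariant factors of ∂_1 are all 1, so H_0 ≅ Z.
  H_1: rank ker ∂_1 − rank ∂_2 = (15 − 5) − 10 = 0, and ∂_2 has invariant factor 2 > 1, so H_1 ≅ Z_2.
  H_2: rank ker ∂_2 − rank ∂_3 = (10 − 10) − 0 = 0, and there is no ∂_3, so H_2 ≅ 0.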